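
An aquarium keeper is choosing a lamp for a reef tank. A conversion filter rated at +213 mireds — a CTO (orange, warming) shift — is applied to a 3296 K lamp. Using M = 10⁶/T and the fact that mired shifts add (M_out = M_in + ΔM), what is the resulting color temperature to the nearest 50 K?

1950 K

M_in = 10⁶/3296 = 303.40 mireds.
M_out = 303.40 + (+213) = 516.40 mireds.
T_out = 10⁶/516.40 = 1936.5 K → 1950 K.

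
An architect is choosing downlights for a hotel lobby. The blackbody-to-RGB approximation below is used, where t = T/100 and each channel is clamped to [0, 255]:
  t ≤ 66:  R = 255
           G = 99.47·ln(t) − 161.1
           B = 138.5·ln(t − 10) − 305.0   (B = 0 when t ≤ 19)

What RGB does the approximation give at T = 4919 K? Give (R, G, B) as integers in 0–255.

t = 4919/100 = 49.19; the t ≤ 66 branch applies.
R = 255 by definition for t ≤ 66.
G = 99.47·ln 49.19 − 161.1 = 99.47·3.8957 − 161.1 = 226.404.
B = 138.5·ln(49.19 − 10) − 305.0 = 138.5·ln 39.19 − 305.0 = 138.5·3.6684 − 305.0 = 203.076.
Rounded: (255, 226, 203).

(255, 226, 203)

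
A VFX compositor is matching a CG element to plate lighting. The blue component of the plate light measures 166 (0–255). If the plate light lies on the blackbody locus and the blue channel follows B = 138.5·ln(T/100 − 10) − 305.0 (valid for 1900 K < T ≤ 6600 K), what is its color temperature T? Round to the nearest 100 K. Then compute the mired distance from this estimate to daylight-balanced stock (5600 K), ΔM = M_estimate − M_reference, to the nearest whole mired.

ln(t − 10) = (166 + 305.0) / 138.5 = 3.4007.
t − 10 = e^3.4007 = 29.986, so t = 39.986.
T = 100·t = 3999 K → 4000 K to the nearest 100 K.
M_estimate = 10⁶/4000 = 250.00; M_reference = 10⁶/5600 = 178.57.
ΔM = 250.00 − 178.57 = 71.43 → +71 mireds.

+71 mireds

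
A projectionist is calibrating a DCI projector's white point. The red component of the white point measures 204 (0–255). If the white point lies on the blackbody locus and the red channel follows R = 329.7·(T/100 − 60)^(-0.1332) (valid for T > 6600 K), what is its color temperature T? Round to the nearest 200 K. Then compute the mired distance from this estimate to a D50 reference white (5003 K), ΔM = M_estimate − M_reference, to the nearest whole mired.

(t − 60)^(-0.1332) = 204/329.7 = 0.61874.
t − 60 = 0.61874^(1/-0.1332) = 0.61874^(-7.508) = 36.748, so t = 96.748.
T = 100·t = 9675 K → 9600 K to the nearest 200 K.
M_estimate = 10⁶/9600 = 104.17; M_reference = 10⁶/5003 = 199.88.
ΔM = 104.17 − 199.88 = -95.71 → -96 mireds.

-96 mireds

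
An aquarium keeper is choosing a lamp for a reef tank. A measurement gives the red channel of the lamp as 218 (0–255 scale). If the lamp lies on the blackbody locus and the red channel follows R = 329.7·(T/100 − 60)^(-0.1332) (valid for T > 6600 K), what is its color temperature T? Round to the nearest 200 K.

(t − 60)^(-0.1332) = 218/329.7 = 0.66121.
t − 60 = 0.66121^(1/-0.1332) = 0.66121^(-7.508) = 22.326, so t = 82.326.
T = 100·t = 8233 K → 8200 K to the nearest 200 K.

8200 K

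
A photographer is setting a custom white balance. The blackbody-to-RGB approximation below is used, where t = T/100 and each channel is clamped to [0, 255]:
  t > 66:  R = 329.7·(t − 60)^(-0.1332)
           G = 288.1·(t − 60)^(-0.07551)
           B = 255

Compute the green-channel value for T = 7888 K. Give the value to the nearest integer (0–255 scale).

231

t = 7888/100 = 78.88; the t > 66 branch applies.
G = 288.1·(78.88 − 60)^(-0.07551) = 288.1·18.88^(-0.07551) = 288.1·0.80103 = 230.777.
Rounded: 231.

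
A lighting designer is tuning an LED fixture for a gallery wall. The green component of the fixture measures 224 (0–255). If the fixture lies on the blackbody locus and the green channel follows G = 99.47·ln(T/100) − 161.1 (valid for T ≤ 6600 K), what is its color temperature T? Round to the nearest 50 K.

4800 K

ln t = (224 + 161.1) / 99.47 = 3.8715.
t = e^3.8715 = 48.015.
T = 100·t = 4802 K → 4800 K to the nearest 50 K.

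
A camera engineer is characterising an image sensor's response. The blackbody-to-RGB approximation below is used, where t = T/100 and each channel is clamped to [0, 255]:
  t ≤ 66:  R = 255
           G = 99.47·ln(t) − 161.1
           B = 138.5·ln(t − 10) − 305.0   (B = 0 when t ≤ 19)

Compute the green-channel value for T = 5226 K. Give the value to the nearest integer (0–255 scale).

232

t = 5226/100 = 52.26; the t ≤ 66 branch applies.
G = 99.47·ln 52.26 − 161.1 = 99.47·3.9562 − 161.1 = 232.426.
Rounded: 232.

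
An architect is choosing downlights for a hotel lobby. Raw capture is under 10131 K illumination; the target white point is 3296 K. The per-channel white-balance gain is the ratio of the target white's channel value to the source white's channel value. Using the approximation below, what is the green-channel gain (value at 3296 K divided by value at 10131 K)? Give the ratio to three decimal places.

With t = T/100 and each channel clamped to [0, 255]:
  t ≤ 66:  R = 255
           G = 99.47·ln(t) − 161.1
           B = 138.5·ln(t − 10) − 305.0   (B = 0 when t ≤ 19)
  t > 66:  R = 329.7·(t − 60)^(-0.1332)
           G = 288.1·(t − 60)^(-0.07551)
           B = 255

At 10131 K (t = 101.31):
  G = 288.1·(101.31 − 60)^(-0.07551) = 288.1·41.31^(-0.07551) = 288.1·0.75504 = 217.528.
At 3296 K (t = 32.96):
  G = 99.47·ln 32.96 − 161.1 = 99.47·3.4953 − 161.1 = 186.577.
Gain = 186.577 / 217.528 = 0.8577 → 0.858.

0.858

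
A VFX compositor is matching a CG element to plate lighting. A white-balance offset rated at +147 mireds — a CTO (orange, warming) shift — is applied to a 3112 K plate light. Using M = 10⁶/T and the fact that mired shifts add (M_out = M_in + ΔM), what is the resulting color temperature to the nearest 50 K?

M_in = 10⁶/3112 = 321.34 mireds.
M_out = 321.34 + (+147) = 468.34 mireds.
T_out = 10⁶/468.34 = 2135.2 K → 2150 K.

2150 K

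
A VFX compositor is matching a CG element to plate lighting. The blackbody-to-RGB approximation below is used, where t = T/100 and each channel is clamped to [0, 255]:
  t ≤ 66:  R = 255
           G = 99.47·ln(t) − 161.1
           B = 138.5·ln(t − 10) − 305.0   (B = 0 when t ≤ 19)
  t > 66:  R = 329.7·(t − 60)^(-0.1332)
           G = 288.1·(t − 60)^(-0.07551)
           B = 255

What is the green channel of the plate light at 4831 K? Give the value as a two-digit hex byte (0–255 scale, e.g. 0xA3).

0xE1

t = 4831/100 = 48.31; the t ≤ 66 branch applies.
G = 99.47·ln 48.31 − 161.1 = 99.47·3.8776 − 161.1 = 224.609.
Rounded: 225; in hex, 0xE1.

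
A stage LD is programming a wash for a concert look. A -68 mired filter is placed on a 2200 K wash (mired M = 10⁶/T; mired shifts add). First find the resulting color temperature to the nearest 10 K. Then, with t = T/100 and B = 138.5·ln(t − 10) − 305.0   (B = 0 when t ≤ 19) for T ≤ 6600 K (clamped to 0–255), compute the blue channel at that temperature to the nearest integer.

78

M_in = 10⁶/2200 = 454.55; M_out = 454.55 + (-68) = 386.55.
T_out = 10⁶/386.55 = 2587.0 K → 2590 K; t = 25.9.
B = 138.5·ln(25.9 − 10) − 305.0 = 138.5·ln 15.9 − 305.0 = 138.5·2.7663 − 305.0 = 78.135.
Rounded: 78.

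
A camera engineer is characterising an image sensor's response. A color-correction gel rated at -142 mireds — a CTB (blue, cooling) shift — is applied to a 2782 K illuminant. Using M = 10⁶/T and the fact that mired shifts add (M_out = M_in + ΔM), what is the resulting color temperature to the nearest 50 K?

M_in = 10⁶/2782 = 359.45 mireds.
M_out = 359.45 + (-142) = 217.45 mireds.
T_out = 10⁶/217.45 = 4598.7 K → 4600 K.

4600 K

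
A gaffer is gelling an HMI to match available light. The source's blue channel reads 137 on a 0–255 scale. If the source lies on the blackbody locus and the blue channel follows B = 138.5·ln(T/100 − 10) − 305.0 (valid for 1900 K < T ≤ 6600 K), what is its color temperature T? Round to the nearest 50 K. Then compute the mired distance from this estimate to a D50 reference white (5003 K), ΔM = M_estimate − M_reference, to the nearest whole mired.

ln(t − 10) = (137 + 305.0) / 138.5 = 3.1913.
t − 10 = e^3.1913 = 24.321, so t = 34.321.
T = 100·t = 3432 K → 3450 K to the nearest 50 K.
M_estimate = 10⁶/3450 = 289.86; M_reference = 10⁶/5003 = 199.88.
ΔM = 289.86 − 199.88 = 89.98 → +90 mireds.

+90 mireds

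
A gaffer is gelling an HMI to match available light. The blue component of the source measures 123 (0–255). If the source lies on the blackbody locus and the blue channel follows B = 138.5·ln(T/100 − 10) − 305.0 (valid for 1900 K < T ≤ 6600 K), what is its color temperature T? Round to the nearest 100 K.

3200 K

ln(t − 10) = (123 + 305.0) / 138.5 = 3.0903.
t − 10 = e^3.0903 = 21.983, so t = 31.983.
T = 100·t = 3198 K → 3200 K to the nearest 100 K.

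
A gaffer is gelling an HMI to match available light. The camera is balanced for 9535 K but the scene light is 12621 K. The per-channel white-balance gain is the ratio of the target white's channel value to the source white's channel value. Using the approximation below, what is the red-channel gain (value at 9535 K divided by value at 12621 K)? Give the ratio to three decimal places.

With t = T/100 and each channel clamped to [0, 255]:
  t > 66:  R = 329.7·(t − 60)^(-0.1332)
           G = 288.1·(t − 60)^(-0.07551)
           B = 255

1.087

At 12621 K (t = 126.21):
  R = 329.7·(126.21 − 60)^(-0.1332) = 329.7·66.21^(-0.1332) = 329.7·0.57208 = 188.613.
At 9535 K (t = 95.35):
  R = 329.7·(95.35 − 60)^(-0.1332) = 329.7·35.35^(-0.1332) = 329.7·0.62195 = 205.056.
Gain = 205.056 / 188.613 = 1.0872 → 1.087.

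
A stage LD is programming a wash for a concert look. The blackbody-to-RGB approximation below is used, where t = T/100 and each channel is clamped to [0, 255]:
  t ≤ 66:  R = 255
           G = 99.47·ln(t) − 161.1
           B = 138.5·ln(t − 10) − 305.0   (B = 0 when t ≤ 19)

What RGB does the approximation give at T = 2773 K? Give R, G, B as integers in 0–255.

R=255, G=169, B=93

t = 2773/100 = 27.73; the t ≤ 66 branch applies.
R = 255 by definition for t ≤ 66.
G = 99.47·ln 27.73 − 161.1 = 99.47·3.3225 − 161.1 = 169.391.
B = 138.5·ln(27.73 − 10) − 305.0 = 138.5·ln 17.73 − 305.0 = 138.5·2.8753 − 305.0 = 93.223.
Rounded: (255, 169, 93).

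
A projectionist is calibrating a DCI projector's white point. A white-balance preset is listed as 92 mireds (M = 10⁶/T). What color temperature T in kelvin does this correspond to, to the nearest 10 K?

10870 K

T = 10⁶ / 92 = 10869.57 K → 10870 K.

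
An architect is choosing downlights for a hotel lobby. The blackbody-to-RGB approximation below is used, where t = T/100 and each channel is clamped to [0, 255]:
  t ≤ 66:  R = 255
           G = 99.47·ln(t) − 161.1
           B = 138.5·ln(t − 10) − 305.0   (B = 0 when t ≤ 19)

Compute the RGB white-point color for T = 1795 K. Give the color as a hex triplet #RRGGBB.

t = 1795/100 = 17.95; the t ≤ 66 branch applies.
R = 255 by definition for t ≤ 66.
G = 99.47·ln 17.95 − 161.1 = 99.47·2.8876 − 161.1 = 126.129.
t = 17.95 ≤ 19, so B = 0.
Rounded: (255, 126, 0).
In hex: #FF7E00.

#FF7E00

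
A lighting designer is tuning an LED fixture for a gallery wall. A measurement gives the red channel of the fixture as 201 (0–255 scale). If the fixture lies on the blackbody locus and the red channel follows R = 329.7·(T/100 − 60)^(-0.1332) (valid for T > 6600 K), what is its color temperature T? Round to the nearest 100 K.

(t − 60)^(-0.1332) = 201/329.7 = 0.60965.
t − 60 = 0.60965^(1/-0.1332) = 0.60965^(-7.508) = 41.071, so t = 101.071.
T = 100·t = 10107 K → 10100 K to the nearest 100 K.

10100 K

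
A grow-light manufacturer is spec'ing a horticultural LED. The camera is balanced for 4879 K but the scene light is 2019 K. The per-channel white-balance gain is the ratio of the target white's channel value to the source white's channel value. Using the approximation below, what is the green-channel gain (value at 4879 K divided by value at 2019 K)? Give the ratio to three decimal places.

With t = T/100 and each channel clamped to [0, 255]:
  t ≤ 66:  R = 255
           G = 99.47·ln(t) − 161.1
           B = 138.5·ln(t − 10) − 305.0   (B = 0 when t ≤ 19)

1.637

At 2019 K (t = 20.19):
  G = 99.47·ln 20.19 − 161.1 = 99.47·3.0052 − 161.1 = 137.826.
At 4879 K (t = 48.79):
  G = 99.47·ln 48.79 − 161.1 = 99.47·3.8875 − 161.1 = 225.592.
Gain = 225.592 / 137.826 = 1.6368 → 1.637.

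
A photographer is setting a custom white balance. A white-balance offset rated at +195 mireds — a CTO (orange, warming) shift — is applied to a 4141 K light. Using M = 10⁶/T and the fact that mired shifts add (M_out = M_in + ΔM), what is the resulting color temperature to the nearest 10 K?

2290 K

M_in = 10⁶/4141 = 241.49 mireds.
M_out = 241.49 + (+195) = 436.49 mireds.
T_out = 10⁶/436.49 = 2291.0 K → 2290 K.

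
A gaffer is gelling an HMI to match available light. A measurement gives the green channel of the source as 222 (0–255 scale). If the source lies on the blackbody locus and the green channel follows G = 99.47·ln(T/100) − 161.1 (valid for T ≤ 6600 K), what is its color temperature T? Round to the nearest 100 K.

ln t = (222 + 161.1) / 99.47 = 3.8514.
t = e^3.8514 = 47.059.
T = 100·t = 4706 K → 4700 K to the nearest 100 K.

4700 K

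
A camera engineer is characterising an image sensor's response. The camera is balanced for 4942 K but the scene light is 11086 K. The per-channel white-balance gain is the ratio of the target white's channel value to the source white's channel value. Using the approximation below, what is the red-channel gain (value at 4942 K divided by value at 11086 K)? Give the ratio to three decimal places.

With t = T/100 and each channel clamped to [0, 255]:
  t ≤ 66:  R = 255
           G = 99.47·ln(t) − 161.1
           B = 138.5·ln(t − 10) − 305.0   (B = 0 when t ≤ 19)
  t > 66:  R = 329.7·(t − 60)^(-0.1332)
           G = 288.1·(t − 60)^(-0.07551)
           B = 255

1.305

At 11086 K (t = 110.86):
  R = 329.7·(110.86 − 60)^(-0.1332) = 329.7·50.86^(-0.1332) = 329.7·0.59253 = 195.357.
At 4942 K (t = 49.42):
  R = 255 by definition for t ≤ 66.
Gain = 255.000 / 195.357 = 1.3053 → 1.305.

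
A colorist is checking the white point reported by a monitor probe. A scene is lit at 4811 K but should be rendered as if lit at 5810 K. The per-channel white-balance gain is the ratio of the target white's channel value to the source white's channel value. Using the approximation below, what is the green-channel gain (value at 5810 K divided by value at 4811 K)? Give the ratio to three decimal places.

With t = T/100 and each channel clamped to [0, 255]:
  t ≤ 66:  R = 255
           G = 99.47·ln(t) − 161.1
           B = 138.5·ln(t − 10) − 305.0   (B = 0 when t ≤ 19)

1.084

At 4811 K (t = 48.11):
  G = 99.47·ln 48.11 − 161.1 = 99.47·3.8735 − 161.1 = 224.196.
At 5810 K (t = 58.1):
  G = 99.47·ln 58.1 − 161.1 = 99.47·4.0622 − 161.1 = 242.964.
Gain = 242.964 / 224.196 = 1.0837 → 1.084.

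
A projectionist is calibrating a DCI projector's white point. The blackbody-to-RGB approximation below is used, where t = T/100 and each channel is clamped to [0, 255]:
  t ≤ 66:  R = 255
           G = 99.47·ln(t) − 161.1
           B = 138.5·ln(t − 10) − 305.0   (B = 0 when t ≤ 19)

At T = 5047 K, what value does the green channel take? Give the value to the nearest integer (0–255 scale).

229

t = 5047/100 = 50.47; the t ≤ 66 branch applies.
G = 99.47·ln 50.47 − 161.1 = 99.47·3.9214 − 161.1 = 228.960.
Rounded: 229.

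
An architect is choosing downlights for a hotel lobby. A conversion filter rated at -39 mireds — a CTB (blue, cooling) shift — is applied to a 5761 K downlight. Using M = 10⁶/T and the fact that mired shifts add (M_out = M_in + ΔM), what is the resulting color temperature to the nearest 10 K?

M_in = 10⁶/5761 = 173.58 mireds.
M_out = 173.58 + (-39) = 134.58 mireds.
T_out = 10⁶/134.58 = 7430.5 K → 7430 K.

7430 K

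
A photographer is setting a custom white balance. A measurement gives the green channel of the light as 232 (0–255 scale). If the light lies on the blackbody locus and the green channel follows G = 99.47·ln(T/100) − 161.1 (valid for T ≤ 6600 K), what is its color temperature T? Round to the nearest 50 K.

5200 K

ln t = (232 + 161.1) / 99.47 = 3.9519.
t = e^3.9519 = 52.036.
T = 100·t = 5204 K → 5200 K to the nearest 50 K.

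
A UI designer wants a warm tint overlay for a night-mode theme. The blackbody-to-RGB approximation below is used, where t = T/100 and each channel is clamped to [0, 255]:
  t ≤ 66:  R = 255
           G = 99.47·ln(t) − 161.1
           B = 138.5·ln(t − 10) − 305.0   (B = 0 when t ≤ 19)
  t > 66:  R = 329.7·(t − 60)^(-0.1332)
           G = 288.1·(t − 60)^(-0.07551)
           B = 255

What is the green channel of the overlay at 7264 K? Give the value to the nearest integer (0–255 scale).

238

t = 7264/100 = 72.64; the t > 66 branch applies.
G = 288.1·(72.64 − 60)^(-0.07551) = 288.1·12.64^(-0.07551) = 288.1·0.82567 = 237.876.
Rounded: 238.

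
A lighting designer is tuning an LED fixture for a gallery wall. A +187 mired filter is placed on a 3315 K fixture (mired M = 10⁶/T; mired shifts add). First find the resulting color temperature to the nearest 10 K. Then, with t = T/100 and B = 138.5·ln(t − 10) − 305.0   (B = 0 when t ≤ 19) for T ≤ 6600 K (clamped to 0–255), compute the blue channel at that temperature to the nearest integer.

M_in = 10⁶/3315 = 301.66; M_out = 301.66 + (+187) = 488.66.
T_out = 10⁶/488.66 = 2046.4 K → 2050 K; t = 20.5.
B = 138.5·ln(20.5 − 10) − 305.0 = 138.5·ln 10.5 − 305.0 = 138.5·2.3514 − 305.0 = 20.665.
Rounded: 21.

21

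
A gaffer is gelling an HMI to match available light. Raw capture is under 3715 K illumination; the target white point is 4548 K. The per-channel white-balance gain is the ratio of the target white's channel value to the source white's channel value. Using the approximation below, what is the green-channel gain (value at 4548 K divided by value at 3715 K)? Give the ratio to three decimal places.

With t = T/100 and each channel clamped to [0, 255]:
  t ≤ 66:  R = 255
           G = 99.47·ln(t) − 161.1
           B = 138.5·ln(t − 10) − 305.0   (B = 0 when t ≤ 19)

At 3715 K (t = 37.15):
  G = 99.47·ln 37.15 − 161.1 = 99.47·3.6150 − 161.1 = 198.480.
At 4548 K (t = 45.48):
  G = 99.47·ln 45.48 − 161.1 = 99.47·3.8173 − 161.1 = 218.604.
Gain = 218.604 / 198.480 = 1.1014 → 1.101.

1.101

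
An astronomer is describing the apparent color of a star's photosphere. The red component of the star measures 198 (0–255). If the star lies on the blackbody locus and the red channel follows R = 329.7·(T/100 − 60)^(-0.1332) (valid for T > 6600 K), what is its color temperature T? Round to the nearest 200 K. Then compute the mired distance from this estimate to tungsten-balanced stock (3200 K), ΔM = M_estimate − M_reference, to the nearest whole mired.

(t − 60)^(-0.1332) = 198/329.7 = 0.60055.
t − 60 = 0.60055^(1/-0.1332) = 0.60055^(-7.508) = 45.980, so t = 105.980.
T = 100·t = 10598 K → 10600 K to the nearest 200 K.
M_estimate = 10⁶/10600 = 94.34; M_reference = 10⁶/3200 = 312.50.
ΔM = 94.34 − 312.50 = -218.16 → -218 mireds.

-218 mireds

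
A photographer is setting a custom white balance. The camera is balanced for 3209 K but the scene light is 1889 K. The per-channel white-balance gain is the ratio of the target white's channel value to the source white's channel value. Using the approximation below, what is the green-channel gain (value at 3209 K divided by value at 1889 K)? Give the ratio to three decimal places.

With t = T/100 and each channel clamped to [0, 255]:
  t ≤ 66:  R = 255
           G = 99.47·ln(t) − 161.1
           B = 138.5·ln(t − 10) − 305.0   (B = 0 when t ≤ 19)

At 1889 K (t = 18.89):
  G = 99.47·ln 18.89 − 161.1 = 99.47·2.9386 − 161.1 = 131.206.
At 3209 K (t = 32.09):
  G = 99.47·ln 32.09 − 161.1 = 99.47·3.4685 − 161.1 = 183.916.
Gain = 183.916 / 131.206 = 1.4017 → 1.402.

1.402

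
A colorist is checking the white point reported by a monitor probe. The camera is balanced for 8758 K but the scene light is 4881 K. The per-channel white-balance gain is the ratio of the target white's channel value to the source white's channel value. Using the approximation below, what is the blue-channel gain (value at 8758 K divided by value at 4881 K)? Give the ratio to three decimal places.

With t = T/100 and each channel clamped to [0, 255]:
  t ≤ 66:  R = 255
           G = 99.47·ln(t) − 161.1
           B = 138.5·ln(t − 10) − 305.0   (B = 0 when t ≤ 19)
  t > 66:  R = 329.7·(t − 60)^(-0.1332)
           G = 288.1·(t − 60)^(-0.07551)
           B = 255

At 4881 K (t = 48.81):
  B = 138.5·ln(48.81 − 10) − 305.0 = 138.5·ln 38.81 − 305.0 = 138.5·3.6587 − 305.0 = 201.727.
At 8758 K (t = 87.58):
  B = 255 by definition for t > 66.
Gain = 255.000 / 201.727 = 1.2641 → 1.264.

1.264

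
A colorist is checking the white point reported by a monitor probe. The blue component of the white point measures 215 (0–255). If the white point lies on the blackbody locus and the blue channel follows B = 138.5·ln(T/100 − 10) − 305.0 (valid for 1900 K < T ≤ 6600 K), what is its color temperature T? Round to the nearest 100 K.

ln(t − 10) = (215 + 305.0) / 138.5 = 3.7545.
t − 10 = e^3.7545 = 42.713, so t = 52.713.
T = 100·t = 5271 K → 5300 K to the nearest 100 K.

5300 K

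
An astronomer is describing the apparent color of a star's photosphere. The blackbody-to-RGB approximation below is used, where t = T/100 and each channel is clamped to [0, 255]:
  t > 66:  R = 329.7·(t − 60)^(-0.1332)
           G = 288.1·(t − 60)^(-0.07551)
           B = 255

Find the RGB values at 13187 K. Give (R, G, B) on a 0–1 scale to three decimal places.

(0.732, 0.818, 1.000)

t = 13187/100 = 131.87; the t > 66 branch applies.
R = 329.7·(131.87 − 60)^(-0.1332) = 329.7·71.87^(-0.1332) = 329.7·0.56586 = 186.564.
G = 288.1·(131.87 − 60)^(-0.07551) = 288.1·71.87^(-0.07551) = 288.1·0.72412 = 208.620.
B = 255 by definition for t > 66.
Dividing each by 255: (0.7316, 0.8181, 1.0000) → (0.732, 0.818, 1.000).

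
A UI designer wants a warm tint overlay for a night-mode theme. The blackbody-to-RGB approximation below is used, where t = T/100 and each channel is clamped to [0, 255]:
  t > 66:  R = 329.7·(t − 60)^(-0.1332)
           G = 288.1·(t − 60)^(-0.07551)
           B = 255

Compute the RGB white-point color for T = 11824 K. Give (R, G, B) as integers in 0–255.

t = 11824/100 = 118.24; the t > 66 branch applies.
R = 329.7·(118.24 − 60)^(-0.1332) = 329.7·58.24^(-0.1332) = 329.7·0.58193 = 191.863.
G = 288.1·(118.24 − 60)^(-0.07551) = 288.1·58.24^(-0.07551) = 288.1·0.73571 = 211.959.
B = 255 by definition for t > 66.
Rounded: (192, 212, 255).

(192, 212, 255)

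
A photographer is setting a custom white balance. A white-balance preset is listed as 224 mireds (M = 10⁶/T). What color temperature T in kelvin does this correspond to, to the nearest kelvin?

4464 K

T = 10⁶ / 224 = 4464.29 K → 4464 K.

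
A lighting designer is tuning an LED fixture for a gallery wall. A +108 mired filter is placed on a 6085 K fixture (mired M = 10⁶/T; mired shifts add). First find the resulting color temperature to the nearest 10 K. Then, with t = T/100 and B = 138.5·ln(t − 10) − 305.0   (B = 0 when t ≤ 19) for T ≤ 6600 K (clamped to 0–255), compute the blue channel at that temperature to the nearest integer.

150

M_in = 10⁶/6085 = 164.34; M_out = 164.34 + (+108) = 272.34.
T_out = 10⁶/272.34 = 3671.9 K → 3670 K; t = 36.7.
B = 138.5·ln(36.7 − 10) − 305.0 = 138.5·ln 26.7 − 305.0 = 138.5·3.2847 − 305.0 = 149.926.
Rounded: 150.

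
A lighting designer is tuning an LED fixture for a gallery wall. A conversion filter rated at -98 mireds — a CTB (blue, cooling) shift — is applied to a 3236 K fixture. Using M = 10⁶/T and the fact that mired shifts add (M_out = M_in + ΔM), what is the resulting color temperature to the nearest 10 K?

M_in = 10⁶/3236 = 309.02 mireds.
M_out = 309.02 + (-98) = 211.02 mireds.
T_out = 10⁶/211.02 = 4738.8 K → 4740 K.

4740 K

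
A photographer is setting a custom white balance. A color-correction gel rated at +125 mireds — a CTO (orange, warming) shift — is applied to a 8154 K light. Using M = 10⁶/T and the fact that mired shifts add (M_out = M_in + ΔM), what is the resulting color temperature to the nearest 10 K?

M_in = 10⁶/8154 = 122.64 mireds.
M_out = 122.64 + (+125) = 247.64 mireds.
T_out = 10⁶/247.64 = 4038.1 K → 4040 K.

4040 K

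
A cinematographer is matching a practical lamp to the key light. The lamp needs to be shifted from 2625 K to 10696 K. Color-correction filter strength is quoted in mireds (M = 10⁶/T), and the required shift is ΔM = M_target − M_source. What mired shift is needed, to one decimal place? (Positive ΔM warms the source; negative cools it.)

M_source = 10⁶/2625 = 380.952; M_target = 10⁶/10696 = 93.493.
ΔM = 93.493 − 380.952 = -287.459 → -287.5 mireds, a cooling shift.

-287.5 mireds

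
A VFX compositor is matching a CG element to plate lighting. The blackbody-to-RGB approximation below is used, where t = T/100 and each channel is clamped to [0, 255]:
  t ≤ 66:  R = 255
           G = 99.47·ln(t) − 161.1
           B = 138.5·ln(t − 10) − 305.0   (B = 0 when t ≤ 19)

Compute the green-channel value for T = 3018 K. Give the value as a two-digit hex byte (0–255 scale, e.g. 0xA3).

0xB2

t = 3018/100 = 30.18; the t ≤ 66 branch applies.
G = 99.47·ln 30.18 − 161.1 = 99.47·3.4072 − 161.1 = 177.812.
Rounded: 178; in hex, 0xB2.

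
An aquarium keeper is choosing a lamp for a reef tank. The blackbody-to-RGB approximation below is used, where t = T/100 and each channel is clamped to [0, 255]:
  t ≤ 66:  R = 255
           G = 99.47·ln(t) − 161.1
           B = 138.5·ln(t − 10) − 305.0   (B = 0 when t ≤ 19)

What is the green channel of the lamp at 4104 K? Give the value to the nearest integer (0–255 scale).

t = 4104/100 = 41.04; the t ≤ 66 branch applies.
G = 99.47·ln 41.04 − 161.1 = 99.47·3.7145 − 161.1 = 208.386.
Rounded: 208.

208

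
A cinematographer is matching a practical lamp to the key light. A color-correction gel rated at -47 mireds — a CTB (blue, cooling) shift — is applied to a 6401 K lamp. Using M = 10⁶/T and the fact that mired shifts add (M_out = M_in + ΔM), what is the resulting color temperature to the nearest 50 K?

9150 K

M_in = 10⁶/6401 = 156.23 mireds.
M_out = 156.23 + (-47) = 109.23 mireds.
T_out = 10⁶/109.23 = 9155.4 K → 9150 K.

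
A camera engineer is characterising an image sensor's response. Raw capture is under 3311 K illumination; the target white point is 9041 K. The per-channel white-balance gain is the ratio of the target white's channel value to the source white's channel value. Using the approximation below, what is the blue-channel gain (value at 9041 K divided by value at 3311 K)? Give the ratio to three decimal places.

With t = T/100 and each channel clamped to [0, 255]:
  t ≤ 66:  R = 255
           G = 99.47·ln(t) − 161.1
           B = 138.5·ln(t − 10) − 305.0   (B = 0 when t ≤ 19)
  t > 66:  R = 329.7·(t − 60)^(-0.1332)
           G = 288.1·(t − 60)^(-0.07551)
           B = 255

1.963

At 3311 K (t = 33.11):
  B = 138.5·ln(33.11 − 10) − 305.0 = 138.5·ln 23.11 − 305.0 = 138.5·3.1403 − 305.0 = 129.927.
At 9041 K (t = 90.41):
  B = 255 by definition for t > 66.
Gain = 255.000 / 129.927 = 1.9626 → 1.963.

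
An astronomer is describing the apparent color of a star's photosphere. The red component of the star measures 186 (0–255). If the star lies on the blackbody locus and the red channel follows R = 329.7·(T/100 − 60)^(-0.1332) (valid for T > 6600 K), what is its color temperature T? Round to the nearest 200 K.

(t − 60)^(-0.1332) = 186/329.7 = 0.56415.
t − 60 = 0.56415^(1/-0.1332) = 0.56415^(-7.508) = 73.521, so t = 133.521.
T = 100·t = 13352 K → 13400 K to the nearest 200 K.

13400 K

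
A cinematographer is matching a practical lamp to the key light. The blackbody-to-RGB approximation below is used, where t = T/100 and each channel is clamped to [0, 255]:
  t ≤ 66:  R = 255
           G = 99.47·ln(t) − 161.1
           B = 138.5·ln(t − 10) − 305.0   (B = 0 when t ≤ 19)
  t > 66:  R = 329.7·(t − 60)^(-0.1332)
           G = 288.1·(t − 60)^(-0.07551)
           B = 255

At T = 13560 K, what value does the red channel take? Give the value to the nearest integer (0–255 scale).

t = 13560/100 = 135.6; the t > 66 branch applies.
R = 329.7·(135.6 − 60)^(-0.1332) = 329.7·75.6^(-0.1332) = 329.7·0.56206 = 185.310.
Rounded: 185.

185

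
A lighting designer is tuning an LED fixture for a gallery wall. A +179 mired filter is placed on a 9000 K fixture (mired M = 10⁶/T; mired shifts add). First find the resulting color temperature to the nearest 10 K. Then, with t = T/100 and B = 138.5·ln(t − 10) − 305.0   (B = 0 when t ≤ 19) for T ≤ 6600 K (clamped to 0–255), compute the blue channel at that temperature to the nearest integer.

M_in = 10⁶/9000 = 111.11; M_out = 111.11 + (+179) = 290.11.
T_out = 10⁶/290.11 = 3447.0 K → 3450 K; t = 34.5.
B = 138.5·ln(34.5 − 10) − 305.0 = 138.5·ln 24.5 − 305.0 = 138.5·3.1987 − 305.0 = 138.016.
Rounded: 138.

138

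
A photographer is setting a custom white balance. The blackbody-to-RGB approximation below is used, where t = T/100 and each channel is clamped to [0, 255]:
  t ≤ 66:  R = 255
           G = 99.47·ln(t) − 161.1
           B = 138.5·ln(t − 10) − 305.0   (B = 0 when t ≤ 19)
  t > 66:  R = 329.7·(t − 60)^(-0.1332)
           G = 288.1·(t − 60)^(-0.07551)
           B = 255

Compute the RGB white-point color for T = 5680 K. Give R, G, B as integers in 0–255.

t = 5680/100 = 56.8; the t ≤ 66 branch applies.
R = 255 by definition for t ≤ 66.
G = 99.47·ln 56.8 − 161.1 = 99.47·4.0395 − 161.1 = 240.713.
B = 138.5·ln(56.8 − 10) − 305.0 = 138.5·ln 46.8 − 305.0 = 138.5·3.8459 − 305.0 = 227.655.
Rounded: (255, 241, 228).

R=255, G=241, B=228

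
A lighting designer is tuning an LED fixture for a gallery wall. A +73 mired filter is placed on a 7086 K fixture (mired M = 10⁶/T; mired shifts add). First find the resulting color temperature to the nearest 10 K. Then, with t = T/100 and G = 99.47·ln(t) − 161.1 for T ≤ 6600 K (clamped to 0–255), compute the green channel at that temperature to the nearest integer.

221

M_in = 10⁶/7086 = 141.12; M_out = 141.12 + (+73) = 214.12.
T_out = 10⁶/214.12 = 4670.2 K → 4670 K; t = 46.7.
G = 99.47·ln 46.7 − 161.1 = 99.47·3.8437 − 161.1 = 221.237.
Rounded: 221.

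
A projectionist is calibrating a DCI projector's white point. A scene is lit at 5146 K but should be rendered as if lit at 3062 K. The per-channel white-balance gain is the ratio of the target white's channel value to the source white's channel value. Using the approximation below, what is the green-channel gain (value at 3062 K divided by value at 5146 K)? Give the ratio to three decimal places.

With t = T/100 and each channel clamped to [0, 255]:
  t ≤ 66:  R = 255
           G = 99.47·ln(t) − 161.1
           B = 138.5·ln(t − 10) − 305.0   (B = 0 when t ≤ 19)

0.776

At 5146 K (t = 51.46):
  G = 99.47·ln 51.46 − 161.1 = 99.47·3.9408 − 161.1 = 230.892.
At 3062 K (t = 30.62):
  G = 99.47·ln 30.62 − 161.1 = 99.47·3.4217 − 161.1 = 179.252.
Gain = 179.252 / 230.892 = 0.7763 → 0.776.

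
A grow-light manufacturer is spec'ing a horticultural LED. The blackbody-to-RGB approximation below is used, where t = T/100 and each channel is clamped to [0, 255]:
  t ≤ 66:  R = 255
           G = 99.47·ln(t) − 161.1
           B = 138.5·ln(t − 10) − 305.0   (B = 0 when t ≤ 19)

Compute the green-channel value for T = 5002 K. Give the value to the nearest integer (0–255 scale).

228

t = 5002/100 = 50.02; the t ≤ 66 branch applies.
G = 99.47·ln 50.02 − 161.1 = 99.47·3.9124 − 161.1 = 228.069.
Rounded: 228.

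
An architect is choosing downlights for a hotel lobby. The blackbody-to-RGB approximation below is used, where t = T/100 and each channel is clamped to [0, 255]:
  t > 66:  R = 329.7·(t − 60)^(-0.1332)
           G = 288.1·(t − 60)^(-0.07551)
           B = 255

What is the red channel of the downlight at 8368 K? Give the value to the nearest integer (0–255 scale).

216

t = 8368/100 = 83.68; the t > 66 branch applies.
R = 329.7·(83.68 − 60)^(-0.1332) = 329.7·23.68^(-0.1332) = 329.7·0.65604 = 216.297.
Rounded: 216.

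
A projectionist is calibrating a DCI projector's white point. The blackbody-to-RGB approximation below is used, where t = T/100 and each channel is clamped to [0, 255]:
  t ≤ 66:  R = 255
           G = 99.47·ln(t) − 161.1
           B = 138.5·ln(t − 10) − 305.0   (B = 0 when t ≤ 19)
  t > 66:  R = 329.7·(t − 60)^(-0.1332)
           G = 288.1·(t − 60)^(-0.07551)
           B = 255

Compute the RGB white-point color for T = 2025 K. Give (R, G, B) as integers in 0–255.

t = 2025/100 = 20.25; the t ≤ 66 branch applies.
R = 255 by definition for t ≤ 66.
G = 99.47·ln 20.25 − 161.1 = 99.47·3.0082 − 161.1 = 138.121.
B = 138.5·ln(20.25 − 10) − 305.0 = 138.5·ln 10.25 − 305.0 = 138.5·2.3273 − 305.0 = 17.328.
Rounded: (255, 138, 17).

(255, 138, 17)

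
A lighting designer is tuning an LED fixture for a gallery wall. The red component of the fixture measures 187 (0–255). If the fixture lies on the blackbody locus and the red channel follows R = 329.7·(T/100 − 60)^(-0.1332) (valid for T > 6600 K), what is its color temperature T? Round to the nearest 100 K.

13100 K

(t − 60)^(-0.1332) = 187/329.7 = 0.56718.
t − 60 = 0.56718^(1/-0.1332) = 0.56718^(-7.508) = 70.620, so t = 130.620.
T = 100·t = 13062 K → 13100 K to the nearest 100 K.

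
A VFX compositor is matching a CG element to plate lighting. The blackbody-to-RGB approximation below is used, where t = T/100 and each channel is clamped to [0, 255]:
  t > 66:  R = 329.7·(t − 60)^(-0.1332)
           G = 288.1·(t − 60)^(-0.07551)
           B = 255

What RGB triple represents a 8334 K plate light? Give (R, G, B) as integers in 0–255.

(217, 227, 255)

t = 8334/100 = 83.34; the t > 66 branch applies.
R = 329.7·(83.34 − 60)^(-0.1332) = 329.7·23.34^(-0.1332) = 329.7·0.65731 = 216.714.
G = 288.1·(83.34 − 60)^(-0.07551) = 288.1·23.34^(-0.07551) = 288.1·0.78831 = 227.111.
B = 255 by definition for t > 66.
Rounded: (217, 227, 255).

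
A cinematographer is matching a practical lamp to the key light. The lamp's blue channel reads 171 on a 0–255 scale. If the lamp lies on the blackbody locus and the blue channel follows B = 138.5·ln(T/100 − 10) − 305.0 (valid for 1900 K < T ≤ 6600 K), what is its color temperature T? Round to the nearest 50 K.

4100 K

ln(t − 10) = (171 + 305.0) / 138.5 = 3.4368.
t − 10 = e^3.4368 = 31.088, so t = 41.088.
T = 100·t = 4109 K → 4100 K to the nearest 50 K.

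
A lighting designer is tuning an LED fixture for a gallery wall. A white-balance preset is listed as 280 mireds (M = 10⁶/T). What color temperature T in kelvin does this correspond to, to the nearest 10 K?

3570 K

T = 10⁶ / 280 = 3571.43 K → 3570 K.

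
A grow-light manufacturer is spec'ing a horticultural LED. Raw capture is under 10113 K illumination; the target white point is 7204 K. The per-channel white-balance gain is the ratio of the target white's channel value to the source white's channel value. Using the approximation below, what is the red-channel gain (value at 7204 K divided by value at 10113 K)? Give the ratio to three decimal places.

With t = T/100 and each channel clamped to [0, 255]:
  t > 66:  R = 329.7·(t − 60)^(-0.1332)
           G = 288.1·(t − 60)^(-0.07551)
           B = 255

1.178

At 10113 K (t = 101.13):
  R = 329.7·(101.13 − 60)^(-0.1332) = 329.7·41.13^(-0.1332) = 329.7·0.60953 = 200.962.
At 7204 K (t = 72.04):
  R = 329.7·(72.04 − 60)^(-0.1332) = 329.7·12.04^(-0.1332) = 329.7·0.71789 = 236.690.
Gain = 236.690 / 200.962 = 1.1778 → 1.178.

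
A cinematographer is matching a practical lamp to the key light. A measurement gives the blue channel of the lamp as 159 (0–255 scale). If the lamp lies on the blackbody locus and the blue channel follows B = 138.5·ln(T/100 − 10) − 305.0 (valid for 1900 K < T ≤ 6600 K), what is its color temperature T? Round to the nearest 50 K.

ln(t − 10) = (159 + 305.0) / 138.5 = 3.3502.
t − 10 = e^3.3502 = 28.508, so t = 38.508.
T = 100·t = 3851 K → 3850 K to the nearest 50 K.

3850 K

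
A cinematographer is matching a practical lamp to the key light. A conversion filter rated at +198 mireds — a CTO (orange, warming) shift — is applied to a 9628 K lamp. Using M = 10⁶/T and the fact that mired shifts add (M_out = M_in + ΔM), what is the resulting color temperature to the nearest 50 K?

3300 K

M_in = 10⁶/9628 = 103.86 mireds.
M_out = 103.86 + (+198) = 301.86 mireds.
T_out = 10⁶/301.86 = 3312.8 K → 3300 K.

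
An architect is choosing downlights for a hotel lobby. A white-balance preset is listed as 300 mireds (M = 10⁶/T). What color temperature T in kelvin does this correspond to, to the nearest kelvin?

T = 10⁶ / 300 = 3333.33 K → 3333 K.

3333 K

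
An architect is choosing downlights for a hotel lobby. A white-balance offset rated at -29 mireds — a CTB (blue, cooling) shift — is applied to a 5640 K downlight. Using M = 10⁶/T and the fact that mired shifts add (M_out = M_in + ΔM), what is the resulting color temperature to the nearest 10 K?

6740 K

M_in = 10⁶/5640 = 177.30 mireds.
M_out = 177.30 + (-29) = 148.30 mireds.
T_out = 10⁶/148.30 = 6742.9 K → 6740 K.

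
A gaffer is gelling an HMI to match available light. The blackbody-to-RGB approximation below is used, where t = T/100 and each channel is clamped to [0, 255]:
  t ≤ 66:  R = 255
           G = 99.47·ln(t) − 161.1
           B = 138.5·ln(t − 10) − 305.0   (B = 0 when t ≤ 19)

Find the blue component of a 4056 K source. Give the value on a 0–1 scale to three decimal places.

t = 4056/100 = 40.56; the t ≤ 66 branch applies.
B = 138.5·ln(40.56 − 10) − 305.0 = 138.5·ln 30.56 − 305.0 = 138.5·3.4197 − 305.0 = 168.627.
On a 0–1 scale: 168.627/255 = 0.6613 → 0.661.

0.661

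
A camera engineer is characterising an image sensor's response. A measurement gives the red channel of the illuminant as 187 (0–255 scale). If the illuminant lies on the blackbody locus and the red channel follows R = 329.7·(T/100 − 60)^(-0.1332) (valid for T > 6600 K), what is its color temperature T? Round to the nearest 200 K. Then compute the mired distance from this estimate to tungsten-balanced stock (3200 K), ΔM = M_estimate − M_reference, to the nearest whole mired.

(t − 60)^(-0.1332) = 187/329.7 = 0.56718.
t − 60 = 0.56718^(1/-0.1332) = 0.56718^(-7.508) = 70.620, so t = 130.620.
T = 100·t = 13062 K → 13000 K to the nearest 200 K.
M_estimate = 10⁶/13000 = 76.92; M_reference = 10⁶/3200 = 312.50.
ΔM = 76.92 − 312.50 = -235.58 → -236 mireds.

-236 mireds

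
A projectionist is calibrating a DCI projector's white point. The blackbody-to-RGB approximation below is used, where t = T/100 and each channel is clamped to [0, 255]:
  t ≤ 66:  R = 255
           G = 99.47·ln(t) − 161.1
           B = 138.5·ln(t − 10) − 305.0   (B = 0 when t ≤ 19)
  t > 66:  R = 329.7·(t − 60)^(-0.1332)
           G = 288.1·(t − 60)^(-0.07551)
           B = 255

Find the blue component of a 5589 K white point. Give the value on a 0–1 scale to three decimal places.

t = 5589/100 = 55.89; the t ≤ 66 branch applies.
B = 138.5·ln(55.89 − 10) − 305.0 = 138.5·ln 45.89 − 305.0 = 138.5·3.8262 − 305.0 = 224.935.
On a 0–1 scale: 224.935/255 = 0.8821 → 0.882.

0.882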